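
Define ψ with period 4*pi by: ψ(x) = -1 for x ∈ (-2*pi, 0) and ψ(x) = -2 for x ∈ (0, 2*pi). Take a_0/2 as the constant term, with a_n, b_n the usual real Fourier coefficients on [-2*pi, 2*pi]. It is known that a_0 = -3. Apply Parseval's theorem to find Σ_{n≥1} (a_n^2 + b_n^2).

Parseval: a_0^2/2 + Σ_{n≥1} (a_n^2+b_n^2) = (1/(2*pi)) ∫_{-2*pi}^{2*pi} ψ(x)^2 dx = 5.
Subtract a_0^2/2 = 9/2: Σ (a_n^2+b_n^2) = 1/2.

1/2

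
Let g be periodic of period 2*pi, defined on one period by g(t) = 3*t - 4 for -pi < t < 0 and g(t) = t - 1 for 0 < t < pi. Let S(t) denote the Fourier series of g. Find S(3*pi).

-pi - 5/2

t = 3*pi differs from t = pi by 1 full period(s), and the series is 2*pi-periodic.
At t = pi the one-sided limits are g(pi^-) = -1 + pi and g(pi^+) = -3*pi - 4.
By Dirichlet's theorem the series converges to their average, [(-1 + pi) + (-3*pi - 4)]/2 = -pi - 5/2.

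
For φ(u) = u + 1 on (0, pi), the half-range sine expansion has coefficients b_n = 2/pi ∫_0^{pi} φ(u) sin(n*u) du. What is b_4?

b_4 = 2/pi ∫_0^{pi} (u + 1) sin(4*u) du.
Integrating by parts (boundary term plus one more integral), an antiderivative of (u + 1) sin(4*u) is -u*cos(4*u)/4 + sin(4*u)/16 - cos(4*u)/4; evaluating from 0 to pi: ∫_{0}^{pi} (u + 1) sin(4*u) du = (-pi/4 - 1/4) - (-1/4) = -pi/4.
Hence b_4 = (2/pi)·(-pi/4) = -1/2.

-1/2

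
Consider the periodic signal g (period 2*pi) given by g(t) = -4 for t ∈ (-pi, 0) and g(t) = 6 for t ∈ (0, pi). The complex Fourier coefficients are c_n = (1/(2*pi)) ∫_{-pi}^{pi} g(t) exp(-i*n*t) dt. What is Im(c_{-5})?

Since g is real-valued, Im(c_{-5}) = -(1/(2*pi)) ∫_{-pi}^{pi} g(t) sin(-5*t) dt = b_{5}/2.
Split the integral at the breakpoints.
Directly, an antiderivative of (-4) sin(-5*t) is -4*cos(5*t)/5; evaluating from -pi to 0: ∫_{-pi}^{0} (-4) sin(-5*t) dt = (-4/5) - (4/5) = -8/5.
Directly, an antiderivative of (6) sin(-5*t) is 6*cos(5*t)/5; evaluating from 0 to pi: ∫_{0}^{pi} (6) sin(-5*t) dt = (-6/5) - (6/5) = -12/5.
So ∫_{-pi}^{pi} g(t) sin(-5*t) dt = -4.
Hence Im(c_{-5}) = (-1/(2*pi))·(-4) = 2/pi.

2/pi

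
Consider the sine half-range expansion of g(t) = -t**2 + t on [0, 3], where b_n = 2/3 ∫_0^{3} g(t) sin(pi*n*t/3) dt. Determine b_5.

b_5 = 2/3 ∫_0^{3} (-t**2 + t) sin(5*pi*t/3) dt.
Integrating by parts twice (tabular method), an antiderivative of (-t**2 + t) sin(5*pi*t/3) is 3*t**2*cos(5*pi*t/3)/(5*pi) - 18*t*sin(5*pi*t/3)/(25*pi**2) - 3*t*cos(5*pi*t/3)/(5*pi) + 9*sin(5*pi*t/3)/(25*pi**2) - 54*cos(5*pi*t/3)/(125*pi**3); evaluating from 0 to 3: ∫_{0}^{3} (-t**2 + t) sin(5*pi*t/3) dt = (18*(3 - 25*pi**2)/(125*pi**3)) - (-54/(125*pi**3)) = 18*(6 - 25*pi**2)/(125*pi**3).
Hence b_5 = (2/3)·(18*(6 - 25*pi**2)/(125*pi**3)) = 12*(6 - 25*pi**2)/(125*pi**3).

12*(6 - 25*pi**2)/(125*pi**3)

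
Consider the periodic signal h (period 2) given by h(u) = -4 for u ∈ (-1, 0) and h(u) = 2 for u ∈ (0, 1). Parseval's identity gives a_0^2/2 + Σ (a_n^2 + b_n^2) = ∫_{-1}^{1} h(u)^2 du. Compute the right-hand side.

20

∫_{-1}^{1} h(u)^2 du = 20.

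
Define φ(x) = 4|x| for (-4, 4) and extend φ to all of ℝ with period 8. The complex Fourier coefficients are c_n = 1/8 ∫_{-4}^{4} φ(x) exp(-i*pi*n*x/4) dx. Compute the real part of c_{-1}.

Since φ is real-valued, Re(c_{-1}) = 1/8 ∫_{-4}^{4} φ(x) cos(-pi*x/4) dx = a_{1}/2.
φ is even and cos(-pi*x/4) is even, so the integrand is even: ∫_{-4}^{4} φ(x) cos(-pi*x/4) dx = 2∫_0^{4} φ(x) cos(-pi*x/4) dx.
Integrating by parts (boundary term plus one more integral), an antiderivative of (4*x) cos(-pi*x/4) is 16*x*sin(pi*x/4)/pi + 64*cos(pi*x/4)/pi**2; evaluating from 0 to 4: ∫_{0}^{4} (4*x) cos(-pi*x/4) dx = (-64/pi**2) - (64/pi**2) = -128/pi**2.
So ∫_{-4}^{4} φ(x) cos(-pi*x/4) dx = -256/pi**2.
Hence Re(c_{-1}) = (1/8)·(-256/pi**2) = -32/pi**2.

-32/pi**2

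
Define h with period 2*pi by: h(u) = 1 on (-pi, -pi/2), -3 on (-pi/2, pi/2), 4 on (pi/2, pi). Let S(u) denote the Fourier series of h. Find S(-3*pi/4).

1

h is continuous at u = -3*pi/4 with value 1, so the series converges to 1 there.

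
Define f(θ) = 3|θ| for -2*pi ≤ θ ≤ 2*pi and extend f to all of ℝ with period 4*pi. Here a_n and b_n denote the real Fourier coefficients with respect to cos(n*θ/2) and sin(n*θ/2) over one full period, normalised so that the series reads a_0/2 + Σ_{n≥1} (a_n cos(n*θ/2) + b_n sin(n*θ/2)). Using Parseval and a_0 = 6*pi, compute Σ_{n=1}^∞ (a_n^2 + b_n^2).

Parseval: a_0^2/2 + Σ_{n≥1} (a_n^2+b_n^2) = (1/(2*pi)) ∫_{-2*pi}^{2*pi} f(θ)^2 dθ = 24*pi**2.
Subtract a_0^2/2 = 18*pi**2: Σ (a_n^2+b_n^2) = 6*pi**2.

6*pi**2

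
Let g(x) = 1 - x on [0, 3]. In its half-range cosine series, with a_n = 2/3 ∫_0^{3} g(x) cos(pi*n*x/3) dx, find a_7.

12/(49*pi**2)

a_7 = 2/3 ∫_0^{3} (1 - x) cos(7*pi*x/3) dx.
Integrating by parts (boundary term plus one more integral), an antiderivative of (1 - x) cos(7*pi*x/3) is -3*x*sin(7*pi*x/3)/(7*pi) + 3*sin(7*pi*x/3)/(7*pi) - 9*cos(7*pi*x/3)/(49*pi**2); evaluating from 0 to 3: ∫_{0}^{3} (1 - x) cos(7*pi*x/3) dx = (9/(49*pi**2)) - (-9/(49*pi**2)) = 18/(49*pi**2).
Hence a_7 = (2/3)·(18/(49*pi**2)) = 12/(49*pi**2).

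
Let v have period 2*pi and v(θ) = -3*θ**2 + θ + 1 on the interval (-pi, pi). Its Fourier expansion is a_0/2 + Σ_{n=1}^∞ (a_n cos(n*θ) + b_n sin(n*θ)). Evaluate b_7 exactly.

2/7

b_7 = 1/pi ∫_{-pi}^{pi} v(θ) sin(7*θ) dθ.
Integrating by parts twice (tabular method), an antiderivative of (-3*θ**2 + θ + 1) sin(7*θ) is 3*θ**2*cos(7*θ)/7 - 6*θ*sin(7*θ)/49 - θ*cos(7*θ)/7 + sin(7*θ)/49 - 55*cos(7*θ)/343; evaluating from -pi to pi: ∫_{-pi}^{pi} (-3*θ**2 + θ + 1) sin(7*θ) dθ = (-3*pi**2/7 + 55/343 + pi/7) - (-3*pi**2/7 - pi/7 + 55/343) = 2*pi/7.
Hence b_7 = (1/pi)·(2*pi/7) = 2/7.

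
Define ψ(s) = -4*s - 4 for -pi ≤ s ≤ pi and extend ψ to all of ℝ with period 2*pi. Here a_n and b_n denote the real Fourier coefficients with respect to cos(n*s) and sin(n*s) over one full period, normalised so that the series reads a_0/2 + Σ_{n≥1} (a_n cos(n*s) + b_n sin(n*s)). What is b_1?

b_1 = 1/pi ∫_{-pi}^{pi} ψ(s) sin(s) ds.
Integrating by parts (boundary term plus one more integral), an antiderivative of (-4*s - 4) sin(s) is 4*s*cos(s) - 4*sin(s) + 4*cos(s); evaluating from -pi to pi: ∫_{-pi}^{pi} (-4*s - 4) sin(s) ds = (-4*pi - 4) - (-4 + 4*pi) = -8*pi.
Hence b_1 = (1/pi)·(-8*pi) = -8.

-8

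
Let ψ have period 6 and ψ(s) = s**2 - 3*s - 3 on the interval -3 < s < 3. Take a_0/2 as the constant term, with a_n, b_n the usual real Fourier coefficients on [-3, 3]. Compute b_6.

3/pi

b_6 = 1/3 ∫_{-3}^{3} ψ(s) sin(2*pi*s) ds.
Integrating by parts twice (tabular method), an antiderivative of (s**2 - 3*s - 3) sin(2*pi*s) is -s**2*cos(2*pi*s)/(2*pi) + s*sin(2*pi*s)/(2*pi**2) + 3*s*cos(2*pi*s)/(2*pi) - 3*sin(2*pi*s)/(4*pi**2) + cos(2*pi*s)/(4*pi**3) + 3*cos(2*pi*s)/(2*pi); evaluating from -3 to 3: ∫_{-3}^{3} (s**2 - 3*s - 3) sin(2*pi*s) ds = ((1 + 6*pi**2)/(4*pi**3)) - ((1 - 30*pi**2)/(4*pi**3)) = 9/pi.
Hence b_6 = (1/3)·(9/pi) = 3/pi.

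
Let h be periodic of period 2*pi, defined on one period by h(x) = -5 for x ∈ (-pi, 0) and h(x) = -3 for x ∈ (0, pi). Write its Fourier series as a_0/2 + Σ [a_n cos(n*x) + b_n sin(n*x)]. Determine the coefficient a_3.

0

a_3 = 1/pi ∫_{-pi}^{pi} h(x) cos(3*x) dx.
Split the integral at the breakpoints.
Directly, an antiderivative of (-5) cos(3*x) is -5*sin(3*x)/3; evaluating from -pi to 0: ∫_{-pi}^{0} (-5) cos(3*x) dx = (0) - (0) = 0.
Directly, an antiderivative of (-3) cos(3*x) is -sin(3*x); evaluating from 0 to pi: ∫_{0}^{pi} (-3) cos(3*x) dx = (0) - (0) = 0.
Summing the pieces and multiplying by (1/pi) gives a_3 = 0.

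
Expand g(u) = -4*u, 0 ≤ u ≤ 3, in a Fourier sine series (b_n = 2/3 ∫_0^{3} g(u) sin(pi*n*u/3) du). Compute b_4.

b_4 = 2/3 ∫_0^{3} (-4*u) sin(4*pi*u/3) du.
Integrating by parts (boundary term plus one more integral), an antiderivative of (-4*u) sin(4*pi*u/3) is 3*u*cos(4*pi*u/3)/pi - 9*sin(4*pi*u/3)/(4*pi**2); evaluating from 0 to 3: ∫_{0}^{3} (-4*u) sin(4*pi*u/3) du = (9/pi) - (0) = 9/pi.
Hence b_4 = (2/3)·(9/pi) = 6/pi.

6/pi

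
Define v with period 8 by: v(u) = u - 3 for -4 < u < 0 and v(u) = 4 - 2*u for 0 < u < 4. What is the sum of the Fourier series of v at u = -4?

-11/2

At u = -4 the one-sided limits are v(-4^-) = -4 and v(-4^+) = -7.
By Dirichlet's theorem the series converges to their average, [(-4) + (-7)]/2 = -11/2.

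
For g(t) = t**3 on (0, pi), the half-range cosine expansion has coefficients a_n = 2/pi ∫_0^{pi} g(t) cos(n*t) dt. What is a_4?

a_4 = 2/pi ∫_0^{pi} (t**3) cos(4*t) dt.
Integrating by parts three times (tabular method), an antiderivative of (t**3) cos(4*t) is t**3*sin(4*t)/4 + 3*t**2*cos(4*t)/16 - 3*t*sin(4*t)/32 - 3*cos(4*t)/128; evaluating from 0 to pi: ∫_{0}^{pi} (t**3) cos(4*t) dt = (-3/128 + 3*pi**2/16) - (-3/128) = 3*pi**2/16.
Hence a_4 = (2/pi)·(3*pi**2/16) = 3*pi/8.

3*pi/8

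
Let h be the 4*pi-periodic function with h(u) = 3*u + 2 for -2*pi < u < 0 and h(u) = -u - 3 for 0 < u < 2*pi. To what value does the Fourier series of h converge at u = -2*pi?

u = -2*pi differs from u = 2*pi by -1 full period(s), and the series is 4*pi-periodic.
At u = 2*pi the one-sided limits are h(2*pi^-) = -2*pi - 3 and h(2*pi^+) = 2 - 6*pi.
By Dirichlet's theorem the series converges to their average, [(-2*pi - 3) + (2 - 6*pi)]/2 = -4*pi - 1/2.

-4*pi - 1/2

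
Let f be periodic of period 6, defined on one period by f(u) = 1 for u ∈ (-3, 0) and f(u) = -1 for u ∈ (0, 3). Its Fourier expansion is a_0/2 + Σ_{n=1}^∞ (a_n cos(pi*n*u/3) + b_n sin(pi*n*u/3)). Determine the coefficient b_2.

b_2 = 1/3 ∫_{-3}^{3} f(u) sin(2*pi*u/3) du.
f is odd and sin(2*pi*u/3) is odd, so the integrand is even and b_2 = 2/3 ∫_0^{3} f(u) sin(2*pi*u/3) du.
Directly, an antiderivative of (-1) sin(2*pi*u/3) is 3*cos(2*pi*u/3)/(2*pi); evaluating from 0 to 3: ∫_{0}^{3} (-1) sin(2*pi*u/3) du = (3/(2*pi)) - (3/(2*pi)) = 0.
Hence b_2 = (2/3)·(0) = 0.

0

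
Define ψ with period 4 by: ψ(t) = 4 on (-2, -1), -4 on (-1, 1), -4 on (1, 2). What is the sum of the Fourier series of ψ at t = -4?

t = -4 differs from t = 0 by -1 full period(s), and the series is 4-periodic.
ψ is continuous at t = 0 with value -4, so the series converges to -4 there.

-4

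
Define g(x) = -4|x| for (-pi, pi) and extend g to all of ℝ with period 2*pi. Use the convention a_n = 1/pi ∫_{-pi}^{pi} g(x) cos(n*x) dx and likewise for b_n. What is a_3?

16/(9*pi)

a_3 = 1/pi ∫_{-pi}^{pi} g(x) cos(3*x) dx.
g is even and cos(3*x) is even, so the integrand is even and a_3 = 2/pi ∫_0^{pi} g(x) cos(3*x) dx.
Integrating by parts (boundary term plus one more integral), an antiderivative of (-4*x) cos(3*x) is -4*x*sin(3*x)/3 - 4*cos(3*x)/9; evaluating from 0 to pi: ∫_{0}^{pi} (-4*x) cos(3*x) dx = (4/9) - (-4/9) = 8/9.
Hence a_3 = (2/pi)·(8/9) = 16/(9*pi).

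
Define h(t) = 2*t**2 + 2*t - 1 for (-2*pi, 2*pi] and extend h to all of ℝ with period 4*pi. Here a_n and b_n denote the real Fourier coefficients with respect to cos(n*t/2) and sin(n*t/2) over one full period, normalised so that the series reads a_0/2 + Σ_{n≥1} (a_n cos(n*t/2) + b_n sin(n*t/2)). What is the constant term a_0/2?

a_0 = (1/(2*pi)) ∫_{-2*pi}^{2*pi} h(t) dt = (1/(2*pi)) · (-4*pi + 32*pi**3/3) = -2 + 16*pi**2/3.
So the constant term a_0/2 = -1 + 8*pi**2/3.

-1 + 8*pi**2/3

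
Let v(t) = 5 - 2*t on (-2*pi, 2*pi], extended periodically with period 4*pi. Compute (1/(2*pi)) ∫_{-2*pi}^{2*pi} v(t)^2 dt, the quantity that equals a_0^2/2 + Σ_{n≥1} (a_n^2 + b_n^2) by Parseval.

(1/(2*pi)) ∫_{-2*pi}^{2*pi} v(t)^2 dt = (1/(2*pi)) · (100*pi + 64*pi**3/3) = 50 + 32*pi**2/3.

50 + 32*pi**2/3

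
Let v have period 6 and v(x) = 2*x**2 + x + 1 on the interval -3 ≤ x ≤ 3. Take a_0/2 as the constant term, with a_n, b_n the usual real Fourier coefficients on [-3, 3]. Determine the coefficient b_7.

6/(7*pi)

b_7 = 1/3 ∫_{-3}^{3} v(x) sin(7*pi*x/3) dx.
Integrating by parts twice (tabular method), an antiderivative of (2*x**2 + x + 1) sin(7*pi*x/3) is -6*x**2*cos(7*pi*x/3)/(7*pi) + 36*x*sin(7*pi*x/3)/(49*pi**2) - 3*x*cos(7*pi*x/3)/(7*pi) + 9*sin(7*pi*x/3)/(49*pi**2) - 3*cos(7*pi*x/3)/(7*pi) + 108*cos(7*pi*x/3)/(343*pi**3); evaluating from -3 to 3: ∫_{-3}^{3} (2*x**2 + x + 1) sin(7*pi*x/3) dx = (6*(-18 + 539*pi**2)/(343*pi**3)) - (12*(-9 + 196*pi**2)/(343*pi**3)) = 18/(7*pi).
Hence b_7 = (1/3)·(18/(7*pi)) = 6/(7*pi).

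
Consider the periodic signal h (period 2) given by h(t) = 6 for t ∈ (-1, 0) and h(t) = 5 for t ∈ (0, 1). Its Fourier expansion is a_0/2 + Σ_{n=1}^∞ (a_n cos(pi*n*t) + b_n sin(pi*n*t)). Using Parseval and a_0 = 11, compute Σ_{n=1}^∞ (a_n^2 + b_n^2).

Parseval: a_0^2/2 + Σ_{n≥1} (a_n^2+b_n^2) = ∫_{-1}^{1} h(t)^2 dt = 61.
Subtract a_0^2/2 = 121/2: Σ (a_n^2+b_n^2) = 1/2.

1/2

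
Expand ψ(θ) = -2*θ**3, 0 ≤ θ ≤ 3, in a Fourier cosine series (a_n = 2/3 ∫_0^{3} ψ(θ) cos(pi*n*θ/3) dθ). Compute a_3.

4*(-4 + 9*pi**2)/pi**4

a_3 = 2/3 ∫_0^{3} (-2*θ**3) cos(pi*θ) dθ.
Integrating by parts three times (tabular method), an antiderivative of (-2*θ**3) cos(pi*θ) is -2*θ**3*sin(pi*θ)/pi - 6*θ**2*cos(pi*θ)/pi**2 + 12*θ*sin(pi*θ)/pi**3 + 12*cos(pi*θ)/pi**4; evaluating from 0 to 3: ∫_{0}^{3} (-2*θ**3) cos(pi*θ) dθ = (6*(-2 + 9*pi**2)/pi**4) - (12/pi**4) = 6*(-4 + 9*pi**2)/pi**4.
Hence a_3 = (2/3)·(6*(-4 + 9*pi**2)/pi**4) = 4*(-4 + 9*pi**2)/pi**4.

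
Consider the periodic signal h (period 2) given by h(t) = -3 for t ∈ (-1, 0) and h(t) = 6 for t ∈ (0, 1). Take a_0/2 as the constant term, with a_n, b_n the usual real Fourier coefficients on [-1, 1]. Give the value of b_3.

6/pi

b_3 = ∫_{-1}^{1} h(t) sin(3*pi*t) dt.
Split the integral at the breakpoints.
Directly, an antiderivative of (-3) sin(3*pi*t) is cos(3*pi*t)/pi; evaluating from -1 to 0: ∫_{-1}^{0} (-3) sin(3*pi*t) dt = (1/pi) - (-1/pi) = 2/pi.
Directly, an antiderivative of (6) sin(3*pi*t) is -2*cos(3*pi*t)/pi; evaluating from 0 to 1: ∫_{0}^{1} (6) sin(3*pi*t) dt = (2/pi) - (-2/pi) = 4/pi.
Summing the pieces gives b_3 = 6/pi.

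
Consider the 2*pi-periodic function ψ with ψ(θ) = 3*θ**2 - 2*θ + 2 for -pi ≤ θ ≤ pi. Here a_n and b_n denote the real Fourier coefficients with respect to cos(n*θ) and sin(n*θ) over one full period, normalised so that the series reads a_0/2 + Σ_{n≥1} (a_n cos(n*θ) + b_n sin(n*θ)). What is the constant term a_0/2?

2 + pi**2

a_0 = 1/pi ∫_{-pi}^{pi} ψ(θ) dθ = 1/pi · (2*pi*(2 + pi**2)) = 4 + 2*pi**2.
So the constant term a_0/2 = 2 + pi**2.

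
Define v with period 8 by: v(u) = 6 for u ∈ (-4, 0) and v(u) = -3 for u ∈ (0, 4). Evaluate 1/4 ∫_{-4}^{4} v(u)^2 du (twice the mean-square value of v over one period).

1/4 ∫_{-4}^{4} v(u)^2 du = 1/4 · (180) = 45.

45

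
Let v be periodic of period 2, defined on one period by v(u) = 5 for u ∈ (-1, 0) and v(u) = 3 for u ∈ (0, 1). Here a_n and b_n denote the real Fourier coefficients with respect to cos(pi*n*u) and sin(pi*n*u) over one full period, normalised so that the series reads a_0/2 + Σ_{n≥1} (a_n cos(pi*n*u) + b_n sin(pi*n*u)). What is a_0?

a_0 = ∫_{-1}^{1} v(u) du = 8.

8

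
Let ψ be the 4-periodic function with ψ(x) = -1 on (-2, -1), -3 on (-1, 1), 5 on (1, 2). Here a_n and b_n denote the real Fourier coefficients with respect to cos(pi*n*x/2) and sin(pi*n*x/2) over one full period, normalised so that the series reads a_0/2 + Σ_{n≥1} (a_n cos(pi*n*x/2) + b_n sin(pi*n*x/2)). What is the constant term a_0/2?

-1/2

a_0 = 1/2 ∫_{-2}^{2} ψ(x) dx = 1/2 · (-2) = -1.
So the constant term a_0/2 = -1/2.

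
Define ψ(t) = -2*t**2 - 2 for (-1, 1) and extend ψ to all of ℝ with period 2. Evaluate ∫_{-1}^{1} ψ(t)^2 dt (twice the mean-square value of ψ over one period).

224/15

∫_{-1}^{1} ψ(t)^2 dt = 224/15.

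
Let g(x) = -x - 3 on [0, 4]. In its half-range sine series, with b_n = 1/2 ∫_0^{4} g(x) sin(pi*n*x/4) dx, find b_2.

b_2 = 1/2 ∫_0^{4} (-x - 3) sin(pi*x/2) dx.
Integrating by parts (boundary term plus one more integral), an antiderivative of (-x - 3) sin(pi*x/2) is 2*x*cos(pi*x/2)/pi - 4*sin(pi*x/2)/pi**2 + 6*cos(pi*x/2)/pi; evaluating from 0 to 4: ∫_{0}^{4} (-x - 3) sin(pi*x/2) dx = (14/pi) - (6/pi) = 8/pi.
Hence b_2 = (1/2)·(8/pi) = 4/pi.

4/pi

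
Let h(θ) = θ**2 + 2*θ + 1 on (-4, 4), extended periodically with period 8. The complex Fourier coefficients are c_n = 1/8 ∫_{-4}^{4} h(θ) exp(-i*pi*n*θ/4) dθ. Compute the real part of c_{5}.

Since h is real-valued, Re(c_{5}) = 1/8 ∫_{-4}^{4} h(θ) cos(5*pi*θ/4) dθ = a_{5}/2.
Integrating by parts twice (tabular method), an antiderivative of (θ**2 + 2*θ + 1) cos(5*pi*θ/4) is 4*θ**2*sin(5*pi*θ/4)/(5*pi) + 8*θ*sin(5*pi*θ/4)/(5*pi) + 32*θ*cos(5*pi*θ/4)/(25*pi**2) - 128*sin(5*pi*θ/4)/(125*pi**3) + 4*sin(5*pi*θ/4)/(5*pi) + 32*cos(5*pi*θ/4)/(25*pi**2); evaluating from -4 to 4: ∫_{-4}^{4} (θ**2 + 2*θ + 1) cos(5*pi*θ/4) dθ = (-32/(5*pi**2)) - (96/(25*pi**2)) = -256/(25*pi**2).
Hence Re(c_{5}) = (1/8)·(-256/(25*pi**2)) = -32/(25*pi**2).

-32/(25*pi**2)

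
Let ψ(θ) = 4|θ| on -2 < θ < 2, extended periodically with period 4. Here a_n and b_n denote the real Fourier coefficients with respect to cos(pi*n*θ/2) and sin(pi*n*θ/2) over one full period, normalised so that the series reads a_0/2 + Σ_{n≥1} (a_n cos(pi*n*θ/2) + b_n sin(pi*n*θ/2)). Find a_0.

8

a_0 = 1/2 ∫_{-2}^{2} ψ(θ) dθ = 1/2 · (16) = 8.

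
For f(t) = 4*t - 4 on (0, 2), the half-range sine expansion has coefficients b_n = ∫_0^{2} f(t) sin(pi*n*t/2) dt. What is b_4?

-4/pi

b_4 = ∫_0^{2} (4*t - 4) sin(2*pi*t) dt.
Integrating by parts (boundary term plus one more integral), an antiderivative of (4*t - 4) sin(2*pi*t) is -2*t*cos(2*pi*t)/pi + sin(2*pi*t)/pi**2 + 2*cos(2*pi*t)/pi; evaluating from 0 to 2: ∫_{0}^{2} (4*t - 4) sin(2*pi*t) dt = (-2/pi) - (2/pi) = -4/pi.
Hence b_4 = -4/pi.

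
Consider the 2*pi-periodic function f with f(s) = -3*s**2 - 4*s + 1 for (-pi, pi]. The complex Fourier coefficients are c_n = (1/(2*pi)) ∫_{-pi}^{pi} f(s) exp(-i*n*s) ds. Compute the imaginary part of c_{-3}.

Since f is real-valued, Im(c_{-3}) = -(1/(2*pi)) ∫_{-pi}^{pi} f(s) sin(-3*s) ds = b_{3}/2.
Integrating by parts twice (tabular method), an antiderivative of (-3*s**2 - 4*s + 1) sin(-3*s) is -s**2*cos(3*s) + 2*s*sin(3*s)/3 - 4*s*cos(3*s)/3 + 4*sin(3*s)/9 + 5*cos(3*s)/9; evaluating from -pi to pi: ∫_{-pi}^{pi} (-3*s**2 - 4*s + 1) sin(-3*s) ds = (-5/9 + 4*pi/3 + pi**2) - (-4*pi/3 - 5/9 + pi**2) = 8*pi/3.
Hence Im(c_{-3}) = (-1/(2*pi))·(8*pi/3) = -4/3.

-4/3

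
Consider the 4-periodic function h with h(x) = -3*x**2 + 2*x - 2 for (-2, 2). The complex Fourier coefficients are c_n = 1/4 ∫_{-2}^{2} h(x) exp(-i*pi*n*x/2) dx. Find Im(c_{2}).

2/pi

Since h is real-valued, Im(c_{2}) = -1/4 ∫_{-2}^{2} h(x) sin(pi*x) dx = -b_{2}/2.
Integrating by parts twice (tabular method), an antiderivative of (-3*x**2 + 2*x - 2) sin(pi*x) is 3*x**2*cos(pi*x)/pi - 6*x*sin(pi*x)/pi**2 - 2*x*cos(pi*x)/pi + 2*sin(pi*x)/pi**2 - 6*cos(pi*x)/pi**3 + 2*cos(pi*x)/pi; evaluating from -2 to 2: ∫_{-2}^{2} (-3*x**2 + 2*x - 2) sin(pi*x) dx = (-6/pi**3 + 10/pi) - (-6/pi**3 + 18/pi) = -8/pi.
Hence Im(c_{2}) = (-1/4)·(-8/pi) = 2/pi.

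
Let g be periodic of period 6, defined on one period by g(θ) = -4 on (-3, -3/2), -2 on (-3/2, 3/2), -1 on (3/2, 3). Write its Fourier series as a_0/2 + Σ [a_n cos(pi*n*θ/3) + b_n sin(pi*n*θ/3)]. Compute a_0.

-9/2

a_0 = 1/3 ∫_{-3}^{3} g(θ) dθ = 1/3 · (-27/2) = -9/2.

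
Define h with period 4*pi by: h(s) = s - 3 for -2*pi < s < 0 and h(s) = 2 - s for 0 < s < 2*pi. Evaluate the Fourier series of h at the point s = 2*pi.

-2*pi - 1/2

s = 2*pi differs from s = -2*pi by 1 full period(s), and the series is 4*pi-periodic.
At s = -2*pi the one-sided limits are h(-2*pi^-) = 2 - 2*pi and h(-2*pi^+) = -2*pi - 3.
By Dirichlet's theorem the series converges to their average, [(2 - 2*pi) + (-2*pi - 3)]/2 = -2*pi - 1/2.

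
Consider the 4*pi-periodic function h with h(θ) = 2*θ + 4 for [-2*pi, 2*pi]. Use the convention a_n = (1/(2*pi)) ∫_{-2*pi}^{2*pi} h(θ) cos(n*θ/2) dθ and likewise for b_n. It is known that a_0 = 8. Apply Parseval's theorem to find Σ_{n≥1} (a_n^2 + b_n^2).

32*pi**2/3

Parseval: a_0^2/2 + Σ_{n≥1} (a_n^2+b_n^2) = (1/(2*pi)) ∫_{-2*pi}^{2*pi} h(θ)^2 dθ = 32 + 32*pi**2/3.
Subtract a_0^2/2 = 32: Σ (a_n^2+b_n^2) = 32*pi**2/3.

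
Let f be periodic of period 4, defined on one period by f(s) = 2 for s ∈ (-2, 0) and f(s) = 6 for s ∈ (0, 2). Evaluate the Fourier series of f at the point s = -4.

s = -4 differs from s = 0 by -1 full period(s), and the series is 4-periodic.
At s = 0 the one-sided limits are f(0^-) = 2 and f(0^+) = 6.
By Dirichlet's theorem the series converges to their average, [(2) + (6)]/2 = 4.

4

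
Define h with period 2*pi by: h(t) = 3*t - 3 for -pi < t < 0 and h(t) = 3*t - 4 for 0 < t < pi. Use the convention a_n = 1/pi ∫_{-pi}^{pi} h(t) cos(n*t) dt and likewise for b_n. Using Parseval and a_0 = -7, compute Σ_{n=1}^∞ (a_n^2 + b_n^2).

Parseval: a_0^2/2 + Σ_{n≥1} (a_n^2+b_n^2) = 1/pi ∫_{-pi}^{pi} h(t)^2 dt = -3*pi + 25 + 6*pi**2.
Subtract a_0^2/2 = 49/2: Σ (a_n^2+b_n^2) = -3*pi + 1/2 + 6*pi**2.

-3*pi + 1/2 + 6*pi**2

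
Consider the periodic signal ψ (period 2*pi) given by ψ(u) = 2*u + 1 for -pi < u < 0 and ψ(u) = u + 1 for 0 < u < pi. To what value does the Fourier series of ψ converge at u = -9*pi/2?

1 - pi

u = -9*pi/2 differs from u = -pi/2 by -2 full period(s), and the series is 2*pi-periodic.
ψ is continuous at u = -pi/2 with value 1 - pi, so the series converges to 1 - pi there.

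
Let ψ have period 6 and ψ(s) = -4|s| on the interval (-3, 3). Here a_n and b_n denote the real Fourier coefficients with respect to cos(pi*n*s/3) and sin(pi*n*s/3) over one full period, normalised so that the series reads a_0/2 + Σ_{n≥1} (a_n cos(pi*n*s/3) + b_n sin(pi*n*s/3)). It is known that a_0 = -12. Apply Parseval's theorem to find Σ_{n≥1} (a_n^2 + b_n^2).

24

Parseval: a_0^2/2 + Σ_{n≥1} (a_n^2+b_n^2) = 1/3 ∫_{-3}^{3} ψ(s)^2 ds = 96.
Subtract a_0^2/2 = 72: Σ (a_n^2+b_n^2) = 24.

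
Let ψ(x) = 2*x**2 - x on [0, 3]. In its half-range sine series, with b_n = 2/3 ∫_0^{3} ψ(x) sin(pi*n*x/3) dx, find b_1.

-144/pi**3 + 30/pi

b_1 = 2/3 ∫_0^{3} (2*x**2 - x) sin(pi*x/3) dx.
Integrating by parts twice (tabular method), an antiderivative of (2*x**2 - x) sin(pi*x/3) is -6*x**2*cos(pi*x/3)/pi + 36*x*sin(pi*x/3)/pi**2 + 3*x*cos(pi*x/3)/pi - 9*sin(pi*x/3)/pi**2 + 108*cos(pi*x/3)/pi**3; evaluating from 0 to 3: ∫_{0}^{3} (2*x**2 - x) sin(pi*x/3) dx = (-108/pi**3 + 45/pi) - (108/pi**3) = -216/pi**3 + 45/pi.
Hence b_1 = (2/3)·(-216/pi**3 + 45/pi) = -144/pi**3 + 30/pi.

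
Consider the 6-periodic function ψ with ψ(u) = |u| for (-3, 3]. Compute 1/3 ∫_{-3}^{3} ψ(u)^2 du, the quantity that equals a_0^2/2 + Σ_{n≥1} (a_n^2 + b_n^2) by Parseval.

1/3 ∫_{-3}^{3} ψ(u)^2 du = 1/3 · (18) = 6.

6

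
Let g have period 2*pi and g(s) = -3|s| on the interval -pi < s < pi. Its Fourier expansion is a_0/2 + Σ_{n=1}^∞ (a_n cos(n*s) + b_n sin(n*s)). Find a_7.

a_7 = 1/pi ∫_{-pi}^{pi} g(s) cos(7*s) ds.
g is even and cos(7*s) is even, so the integrand is even and a_7 = 2/pi ∫_0^{pi} g(s) cos(7*s) ds.
Integrating by parts (boundary term plus one more integral), an antiderivative of (-3*s) cos(7*s) is -3*s*sin(7*s)/7 - 3*cos(7*s)/49; evaluating from 0 to pi: ∫_{0}^{pi} (-3*s) cos(7*s) ds = (3/49) - (-3/49) = 6/49.
Hence a_7 = (2/pi)·(6/49) = 12/(49*pi).

12/(49*pi)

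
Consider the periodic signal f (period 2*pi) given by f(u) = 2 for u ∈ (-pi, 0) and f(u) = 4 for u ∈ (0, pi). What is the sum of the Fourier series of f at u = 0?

3

At u = 0 the one-sided limits are f(0^-) = 2 and f(0^+) = 4.
By Dirichlet's theorem the series converges to their average, [(2) + (4)]/2 = 3.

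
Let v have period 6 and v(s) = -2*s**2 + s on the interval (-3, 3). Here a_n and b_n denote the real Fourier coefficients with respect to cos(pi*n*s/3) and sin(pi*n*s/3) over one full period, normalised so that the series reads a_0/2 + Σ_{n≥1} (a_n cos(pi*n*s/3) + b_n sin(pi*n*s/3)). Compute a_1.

72/pi**2

a_1 = 1/3 ∫_{-3}^{3} v(s) cos(pi*s/3) ds.
Integrating by parts twice (tabular method), an antiderivative of (-2*s**2 + s) cos(pi*s/3) is -6*s**2*sin(pi*s/3)/pi + 3*s*sin(pi*s/3)/pi - 36*s*cos(pi*s/3)/pi**2 + 108*sin(pi*s/3)/pi**3 + 9*cos(pi*s/3)/pi**2; evaluating from -3 to 3: ∫_{-3}^{3} (-2*s**2 + s) cos(pi*s/3) ds = (99/pi**2) - (-117/pi**2) = 216/pi**2.
Hence a_1 = (1/3)·(216/pi**2) = 72/pi**2.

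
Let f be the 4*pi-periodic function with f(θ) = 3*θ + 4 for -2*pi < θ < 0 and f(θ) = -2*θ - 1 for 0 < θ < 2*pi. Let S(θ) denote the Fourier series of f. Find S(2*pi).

At θ = 2*pi the one-sided limits are f(2*pi^-) = -4*pi - 1 and f(2*pi^+) = 4 - 6*pi.
By Dirichlet's theorem the series converges to their average, [(-4*pi - 1) + (4 - 6*pi)]/2 = 3/2 - 5*pi.

3/2 - 5*pi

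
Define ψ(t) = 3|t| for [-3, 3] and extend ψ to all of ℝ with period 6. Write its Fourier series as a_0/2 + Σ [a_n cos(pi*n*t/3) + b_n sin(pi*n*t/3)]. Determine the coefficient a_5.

-36/(25*pi**2)

a_5 = 1/3 ∫_{-3}^{3} ψ(t) cos(5*pi*t/3) dt.
ψ is even and cos(5*pi*t/3) is even, so the integrand is even and a_5 = 2/3 ∫_0^{3} ψ(t) cos(5*pi*t/3) dt.
Integrating by parts (boundary term plus one more integral), an antiderivative of (3*t) cos(5*pi*t/3) is 9*t*sin(5*pi*t/3)/(5*pi) + 27*cos(5*pi*t/3)/(25*pi**2); evaluating from 0 to 3: ∫_{0}^{3} (3*t) cos(5*pi*t/3) dt = (-27/(25*pi**2)) - (27/(25*pi**2)) = -54/(25*pi**2).
Hence a_5 = (2/3)·(-54/(25*pi**2)) = -36/(25*pi**2).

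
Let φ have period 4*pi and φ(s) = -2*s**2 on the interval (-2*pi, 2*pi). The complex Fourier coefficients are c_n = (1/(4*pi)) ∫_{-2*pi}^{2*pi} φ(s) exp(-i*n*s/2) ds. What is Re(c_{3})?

Since φ is real-valued, Re(c_{3}) = (1/(4*pi)) ∫_{-2*pi}^{2*pi} φ(s) cos(3*s/2) ds = a_{3}/2.
φ is even and cos(3*s/2) is even, so the integrand is even: ∫_{-2*pi}^{2*pi} φ(s) cos(3*s/2) ds = 2∫_0^{2*pi} φ(s) cos(3*s/2) ds.
Integrating by parts twice (tabular method), an antiderivative of (-2*s**2) cos(3*s/2) is -4*s**2*sin(3*s/2)/3 - 16*s*cos(3*s/2)/9 + 32*sin(3*s/2)/27; evaluating from 0 to 2*pi: ∫_{0}^{2*pi} (-2*s**2) cos(3*s/2) ds = (32*pi/9) - (0) = 32*pi/9.
So ∫_{-2*pi}^{2*pi} φ(s) cos(3*s/2) ds = 64*pi/9.
Hence Re(c_{3}) = (1/(4*pi))·(64*pi/9) = 16/9.

16/9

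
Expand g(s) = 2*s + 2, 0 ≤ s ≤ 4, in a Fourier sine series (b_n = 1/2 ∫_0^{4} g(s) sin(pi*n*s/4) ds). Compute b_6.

b_6 = 1/2 ∫_0^{4} (2*s + 2) sin(3*pi*s/2) ds.
Integrating by parts (boundary term plus one more integral), an antiderivative of (2*s + 2) sin(3*pi*s/2) is -4*s*cos(3*pi*s/2)/(3*pi) + 8*sin(3*pi*s/2)/(9*pi**2) - 4*cos(3*pi*s/2)/(3*pi); evaluating from 0 to 4: ∫_{0}^{4} (2*s + 2) sin(3*pi*s/2) ds = (-20/(3*pi)) - (-4/(3*pi)) = -16/(3*pi).
Hence b_6 = (1/2)·(-16/(3*pi)) = -8/(3*pi).

-8/(3*pi)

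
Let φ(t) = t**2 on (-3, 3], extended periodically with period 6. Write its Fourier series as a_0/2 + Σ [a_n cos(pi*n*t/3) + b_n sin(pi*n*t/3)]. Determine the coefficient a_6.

pi**(-2)

a_6 = 1/3 ∫_{-3}^{3} φ(t) cos(2*pi*t) dt.
φ is even and cos(2*pi*t) is even, so the integrand is even and a_6 = 2/3 ∫_0^{3} φ(t) cos(2*pi*t) dt.
Integrating by parts twice (tabular method), an antiderivative of (t**2) cos(2*pi*t) is t**2*sin(2*pi*t)/(2*pi) + t*cos(2*pi*t)/(2*pi**2) - sin(2*pi*t)/(4*pi**3); evaluating from 0 to 3: ∫_{0}^{3} (t**2) cos(2*pi*t) dt = (3/(2*pi**2)) - (0) = 3/(2*pi**2).
Hence a_6 = (2/3)·(3/(2*pi**2)) = pi**(-2).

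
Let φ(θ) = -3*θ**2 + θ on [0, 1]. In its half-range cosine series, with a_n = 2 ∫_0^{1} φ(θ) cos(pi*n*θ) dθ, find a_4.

a_4 = 2 ∫_0^{1} (-3*θ**2 + θ) cos(4*pi*θ) dθ.
Integrating by parts twice (tabular method), an antiderivative of (-3*θ**2 + θ) cos(4*pi*θ) is -3*θ**2*sin(4*pi*θ)/(4*pi) + θ*sin(4*pi*θ)/(4*pi) - 3*θ*cos(4*pi*θ)/(8*pi**2) + 3*sin(4*pi*θ)/(32*pi**3) + cos(4*pi*θ)/(16*pi**2); evaluating from 0 to 1: ∫_{0}^{1} (-3*θ**2 + θ) cos(4*pi*θ) dθ = (-5/(16*pi**2)) - (1/(16*pi**2)) = -3/(8*pi**2).
Hence a_4 = 2·(-3/(8*pi**2)) = -3/(4*pi**2).

-3/(4*pi**2)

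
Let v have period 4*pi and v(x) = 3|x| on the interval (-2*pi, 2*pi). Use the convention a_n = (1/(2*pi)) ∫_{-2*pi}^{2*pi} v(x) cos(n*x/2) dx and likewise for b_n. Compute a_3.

a_3 = (1/(2*pi)) ∫_{-2*pi}^{2*pi} v(x) cos(3*x/2) dx.
v is even and cos(3*x/2) is even, so the integrand is even and a_3 = 1/pi ∫_0^{2*pi} v(x) cos(3*x/2) dx.
Integrating by parts (boundary term plus one more integral), an antiderivative of (3*x) cos(3*x/2) is 2*x*sin(3*x/2) + 4*cos(3*x/2)/3; evaluating from 0 to 2*pi: ∫_{0}^{2*pi} (3*x) cos(3*x/2) dx = (-4/3) - (4/3) = -8/3.
Hence a_3 = (1/pi)·(-8/3) = -8/(3*pi).

-8/(3*pi)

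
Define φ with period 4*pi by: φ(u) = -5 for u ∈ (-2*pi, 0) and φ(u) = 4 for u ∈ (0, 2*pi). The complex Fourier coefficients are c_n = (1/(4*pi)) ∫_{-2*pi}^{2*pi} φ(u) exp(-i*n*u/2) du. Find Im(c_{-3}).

3/pi

Since φ is real-valued, Im(c_{-3}) = -(1/(4*pi)) ∫_{-2*pi}^{2*pi} φ(u) sin(-3*u/2) du = b_{3}/2.
Split the integral at the breakpoints.
Directly, an antiderivative of (-5) sin(-3*u/2) is -10*cos(3*u/2)/3; evaluating from -2*pi to 0: ∫_{-2*pi}^{0} (-5) sin(-3*u/2) du = (-10/3) - (10/3) = -20/3.
Directly, an antiderivative of (4) sin(-3*u/2) is 8*cos(3*u/2)/3; evaluating from 0 to 2*pi: ∫_{0}^{2*pi} (4) sin(-3*u/2) du = (-8/3) - (8/3) = -16/3.
So ∫_{-2*pi}^{2*pi} φ(u) sin(-3*u/2) du = -12.
Hence Im(c_{-3}) = (-1/(4*pi))·(-12) = 3/pi.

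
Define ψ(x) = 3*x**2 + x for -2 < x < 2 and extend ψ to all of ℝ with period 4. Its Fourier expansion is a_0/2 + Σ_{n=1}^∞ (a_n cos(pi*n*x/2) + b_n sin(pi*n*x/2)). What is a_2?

a_2 = 1/2 ∫_{-2}^{2} ψ(x) cos(pi*x) dx.
Integrating by parts twice (tabular method), an antiderivative of (3*x**2 + x) cos(pi*x) is 3*x**2*sin(pi*x)/pi + x*sin(pi*x)/pi + 6*x*cos(pi*x)/pi**2 - 6*sin(pi*x)/pi**3 + cos(pi*x)/pi**2; evaluating from -2 to 2: ∫_{-2}^{2} (3*x**2 + x) cos(pi*x) dx = (13/pi**2) - (-11/pi**2) = 24/pi**2.
Hence a_2 = (1/2)·(24/pi**2) = 12/pi**2.

12/pi**2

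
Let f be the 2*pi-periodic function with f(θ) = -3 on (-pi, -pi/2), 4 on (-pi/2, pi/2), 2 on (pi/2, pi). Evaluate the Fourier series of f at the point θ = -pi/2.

1/2

At θ = -pi/2 the one-sided limits are f(-pi/2^-) = -3 and f(-pi/2^+) = 4.
By Dirichlet's theorem the series converges to their average, [(-3) + (4)]/2 = 1/2.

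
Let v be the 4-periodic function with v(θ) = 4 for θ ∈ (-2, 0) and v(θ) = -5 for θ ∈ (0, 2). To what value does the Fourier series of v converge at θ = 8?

-1/2

θ = 8 differs from θ = 0 by 2 full period(s), and the series is 4-periodic.
At θ = 0 the one-sided limits are v(0^-) = 4 and v(0^+) = -5.
By Dirichlet's theorem the series converges to their average, [(4) + (-5)]/2 = -1/2.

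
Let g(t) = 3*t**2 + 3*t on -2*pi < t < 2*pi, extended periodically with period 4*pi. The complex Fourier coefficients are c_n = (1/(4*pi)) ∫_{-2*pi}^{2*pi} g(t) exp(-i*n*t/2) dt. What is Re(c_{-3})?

-8/3

Since g is real-valued, Re(c_{-3}) = (1/(4*pi)) ∫_{-2*pi}^{2*pi} g(t) cos(-3*t/2) dt = a_{3}/2.
Integrating by parts twice (tabular method), an antiderivative of (3*t**2 + 3*t) cos(-3*t/2) is 2*t**2*sin(3*t/2) + 2*t*sin(3*t/2) + 8*t*cos(3*t/2)/3 - 16*sin(3*t/2)/9 + 4*cos(3*t/2)/3; evaluating from -2*pi to 2*pi: ∫_{-2*pi}^{2*pi} (3*t**2 + 3*t) cos(-3*t/2) dt = (-16*pi/3 - 4/3) - (-4/3 + 16*pi/3) = -32*pi/3.
Hence Re(c_{-3}) = (1/(4*pi))·(-32*pi/3) = -8/3.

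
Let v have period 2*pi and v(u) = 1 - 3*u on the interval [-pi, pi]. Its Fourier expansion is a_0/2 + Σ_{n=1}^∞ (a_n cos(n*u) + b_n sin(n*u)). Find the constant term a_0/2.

1

a_0 = 1/pi ∫_{-pi}^{pi} v(u) du = 1/pi · (2*pi) = 2.
So the constant term a_0/2 = 1.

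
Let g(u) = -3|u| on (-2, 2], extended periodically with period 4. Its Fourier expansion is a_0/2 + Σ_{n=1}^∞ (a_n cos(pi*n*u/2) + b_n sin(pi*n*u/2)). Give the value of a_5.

24/(25*pi**2)

a_5 = 1/2 ∫_{-2}^{2} g(u) cos(5*pi*u/2) du.
g is even and cos(5*pi*u/2) is even, so the integrand is even and a_5 = ∫_0^{2} g(u) cos(5*pi*u/2) du.
Integrating by parts (boundary term plus one more integral), an antiderivative of (-3*u) cos(5*pi*u/2) is -6*u*sin(5*pi*u/2)/(5*pi) - 12*cos(5*pi*u/2)/(25*pi**2); evaluating from 0 to 2: ∫_{0}^{2} (-3*u) cos(5*pi*u/2) du = (12/(25*pi**2)) - (-12/(25*pi**2)) = 24/(25*pi**2).
Hence a_5 = 24/(25*pi**2).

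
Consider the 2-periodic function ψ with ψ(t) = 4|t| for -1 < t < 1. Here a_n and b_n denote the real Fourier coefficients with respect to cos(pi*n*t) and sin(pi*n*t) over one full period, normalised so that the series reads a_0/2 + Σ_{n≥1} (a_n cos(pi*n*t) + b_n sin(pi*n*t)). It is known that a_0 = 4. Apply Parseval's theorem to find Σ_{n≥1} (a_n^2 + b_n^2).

8/3

Parseval: a_0^2/2 + Σ_{n≥1} (a_n^2+b_n^2) = ∫_{-1}^{1} ψ(t)^2 dt = 32/3.
Subtract a_0^2/2 = 8: Σ (a_n^2+b_n^2) = 8/3.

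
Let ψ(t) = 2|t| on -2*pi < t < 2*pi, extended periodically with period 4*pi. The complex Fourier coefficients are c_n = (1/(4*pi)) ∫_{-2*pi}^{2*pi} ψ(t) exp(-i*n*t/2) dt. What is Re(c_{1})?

Since ψ is real-valued, Re(c_{1}) = (1/(4*pi)) ∫_{-2*pi}^{2*pi} ψ(t) cos(t/2) dt = a_{1}/2.
ψ is even and cos(t/2) is even, so the integrand is even: ∫_{-2*pi}^{2*pi} ψ(t) cos(t/2) dt = 2∫_0^{2*pi} ψ(t) cos(t/2) dt.
Integrating by parts (boundary term plus one more integral), an antiderivative of (2*t) cos(t/2) is 4*t*sin(t/2) + 8*cos(t/2); evaluating from 0 to 2*pi: ∫_{0}^{2*pi} (2*t) cos(t/2) dt = (-8) - (8) = -16.
So ∫_{-2*pi}^{2*pi} ψ(t) cos(t/2) dt = -32.
Hence Re(c_{1}) = (1/(4*pi))·(-32) = -8/pi.

-8/pi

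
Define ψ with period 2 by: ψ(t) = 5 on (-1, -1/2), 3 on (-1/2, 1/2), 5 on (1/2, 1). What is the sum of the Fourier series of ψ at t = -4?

t = -4 differs from t = 0 by -2 full period(s), and the series is 2-periodic.
ψ is continuous at t = 0 with value 3, so the series converges to 3 there.

3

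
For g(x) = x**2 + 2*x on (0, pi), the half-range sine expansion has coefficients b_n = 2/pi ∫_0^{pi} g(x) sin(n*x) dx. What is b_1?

b_1 = 2/pi ∫_0^{pi} (x**2 + 2*x) sin(x) dx.
Integrating by parts twice (tabular method), an antiderivative of (x**2 + 2*x) sin(x) is -x**2*cos(x) + 2*x*sin(x) - 2*x*cos(x) + 2*sin(x) + 2*cos(x); evaluating from 0 to pi: ∫_{0}^{pi} (x**2 + 2*x) sin(x) dx = (-2 + 2*pi + pi**2) - (2) = -4 + 2*pi + pi**2.
Hence b_1 = (2/pi)·(-4 + 2*pi + pi**2) = -8/pi + 4 + 2*pi.

-8/pi + 4 + 2*pi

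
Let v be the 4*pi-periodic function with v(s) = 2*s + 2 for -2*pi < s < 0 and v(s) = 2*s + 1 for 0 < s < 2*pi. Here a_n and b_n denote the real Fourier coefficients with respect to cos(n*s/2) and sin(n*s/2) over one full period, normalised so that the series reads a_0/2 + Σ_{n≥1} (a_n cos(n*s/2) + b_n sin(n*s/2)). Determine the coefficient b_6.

b_6 = (1/(2*pi)) ∫_{-2*pi}^{2*pi} v(s) sin(3*s) ds.
Split the integral at the breakpoints.
Integrating by parts (boundary term plus one more integral), an antiderivative of (2*s + 2) sin(3*s) is -2*s*cos(3*s)/3 + 2*sin(3*s)/9 - 2*cos(3*s)/3; evaluating from -2*pi to 0: ∫_{-2*pi}^{0} (2*s + 2) sin(3*s) ds = (-2/3) - (-2/3 + 4*pi/3) = -4*pi/3.
Integrating by parts (boundary term plus one more integral), an antiderivative of (2*s + 1) sin(3*s) is -2*s*cos(3*s)/3 + 2*sin(3*s)/9 - cos(3*s)/3; evaluating from 0 to 2*pi: ∫_{0}^{2*pi} (2*s + 1) sin(3*s) ds = (-4*pi/3 - 1/3) - (-1/3) = -4*pi/3.
Summing the pieces and multiplying by (1/(2*pi)) gives b_6 = -4/3.

-4/3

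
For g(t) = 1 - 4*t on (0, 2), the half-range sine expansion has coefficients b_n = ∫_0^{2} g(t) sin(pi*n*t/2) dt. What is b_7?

b_7 = ∫_0^{2} (1 - 4*t) sin(7*pi*t/2) dt.
Integrating by parts (boundary term plus one more integral), an antiderivative of (1 - 4*t) sin(7*pi*t/2) is 8*t*cos(7*pi*t/2)/(7*pi) - 16*sin(7*pi*t/2)/(49*pi**2) - 2*cos(7*pi*t/2)/(7*pi); evaluating from 0 to 2: ∫_{0}^{2} (1 - 4*t) sin(7*pi*t/2) dt = (-2/pi) - (-2/(7*pi)) = -12/(7*pi).
Hence b_7 = -12/(7*pi).

-12/(7*pi)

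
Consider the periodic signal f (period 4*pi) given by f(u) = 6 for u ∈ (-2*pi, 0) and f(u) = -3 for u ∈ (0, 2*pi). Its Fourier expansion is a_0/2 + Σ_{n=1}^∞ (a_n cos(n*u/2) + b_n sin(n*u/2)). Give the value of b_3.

b_3 = (1/(2*pi)) ∫_{-2*pi}^{2*pi} f(u) sin(3*u/2) du.
Split the integral at the breakpoints.
Directly, an antiderivative of (6) sin(3*u/2) is -4*cos(3*u/2); evaluating from -2*pi to 0: ∫_{-2*pi}^{0} (6) sin(3*u/2) du = (-4) - (4) = -8.
Directly, an antiderivative of (-3) sin(3*u/2) is 2*cos(3*u/2); evaluating from 0 to 2*pi: ∫_{0}^{2*pi} (-3) sin(3*u/2) du = (-2) - (2) = -4.
Summing the pieces and multiplying by (1/(2*pi)) gives b_3 = -6/pi.

-6/pi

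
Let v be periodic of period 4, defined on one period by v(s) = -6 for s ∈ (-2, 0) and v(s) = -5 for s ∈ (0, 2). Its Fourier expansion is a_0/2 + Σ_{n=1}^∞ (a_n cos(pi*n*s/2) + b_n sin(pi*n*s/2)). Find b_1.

b_1 = 1/2 ∫_{-2}^{2} v(s) sin(pi*s/2) ds.
Split the integral at the breakpoints.
Directly, an antiderivative of (-6) sin(pi*s/2) is 12*cos(pi*s/2)/pi; evaluating from -2 to 0: ∫_{-2}^{0} (-6) sin(pi*s/2) ds = (12/pi) - (-12/pi) = 24/pi.
Directly, an antiderivative of (-5) sin(pi*s/2) is 10*cos(pi*s/2)/pi; evaluating from 0 to 2: ∫_{0}^{2} (-5) sin(pi*s/2) ds = (-10/pi) - (10/pi) = -20/pi.
Summing the pieces and multiplying by (1/2) gives b_1 = 2/pi.

2/pi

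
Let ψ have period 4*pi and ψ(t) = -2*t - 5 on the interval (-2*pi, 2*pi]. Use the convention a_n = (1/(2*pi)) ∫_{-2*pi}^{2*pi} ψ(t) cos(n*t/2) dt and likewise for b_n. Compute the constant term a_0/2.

-5

a_0 = (1/(2*pi)) ∫_{-2*pi}^{2*pi} ψ(t) dt = (1/(2*pi)) · (-20*pi) = -10.
So the constant term a_0/2 = -5.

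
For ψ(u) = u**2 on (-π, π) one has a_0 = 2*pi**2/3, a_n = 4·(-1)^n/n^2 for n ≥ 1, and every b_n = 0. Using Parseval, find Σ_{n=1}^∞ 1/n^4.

pi**4/90

Parseval: a_0^2/2 + Σ a_n^2 = (1/π) ∫_{-π}^{π} ψ(u)^2 du = 2*pi**4/5.
Subtract a_0^2/2 = 2*pi**4/9: Σ a_n^2 = 8*pi**4/45.
Since a_n^2 = 16/n^4, Σ 1/n^4 = pi**4/90.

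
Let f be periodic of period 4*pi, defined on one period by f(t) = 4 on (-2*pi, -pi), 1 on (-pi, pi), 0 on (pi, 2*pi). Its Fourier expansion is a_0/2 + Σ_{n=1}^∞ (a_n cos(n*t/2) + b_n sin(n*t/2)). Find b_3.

-4/(3*pi)

b_3 = (1/(2*pi)) ∫_{-2*pi}^{2*pi} f(t) sin(3*t/2) dt.
Split the integral at the breakpoints.
Directly, an antiderivative of (4) sin(3*t/2) is -8*cos(3*t/2)/3; evaluating from -2*pi to -pi: ∫_{-2*pi}^{-pi} (4) sin(3*t/2) dt = (0) - (8/3) = -8/3.
Directly, an antiderivative of (1) sin(3*t/2) is -2*cos(3*t/2)/3; evaluating from -pi to pi: ∫_{-pi}^{pi} (1) sin(3*t/2) dt = (0) - (0) = 0.
∫_{pi}^{2*pi} (0) sin(3*t/2) dt = 0.
Summing the pieces and multiplying by (1/(2*pi)) gives b_3 = -4/(3*pi).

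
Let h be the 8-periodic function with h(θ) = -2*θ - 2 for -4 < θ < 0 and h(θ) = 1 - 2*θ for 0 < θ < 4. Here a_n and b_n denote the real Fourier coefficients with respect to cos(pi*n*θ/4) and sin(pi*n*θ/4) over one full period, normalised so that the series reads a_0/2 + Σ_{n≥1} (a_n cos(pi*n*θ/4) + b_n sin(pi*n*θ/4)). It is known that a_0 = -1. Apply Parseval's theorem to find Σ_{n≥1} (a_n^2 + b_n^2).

139/6

Parseval: a_0^2/2 + Σ_{n≥1} (a_n^2+b_n^2) = 1/4 ∫_{-4}^{4} h(θ)^2 dθ = 71/3.
Subtract a_0^2/2 = 1/2: Σ (a_n^2+b_n^2) = 139/6.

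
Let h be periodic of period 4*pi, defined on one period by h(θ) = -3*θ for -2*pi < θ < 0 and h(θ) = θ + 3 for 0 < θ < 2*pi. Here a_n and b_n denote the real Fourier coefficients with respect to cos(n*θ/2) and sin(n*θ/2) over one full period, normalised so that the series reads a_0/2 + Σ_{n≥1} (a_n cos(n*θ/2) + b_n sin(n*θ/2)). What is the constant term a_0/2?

a_0 = (1/(2*pi)) ∫_{-2*pi}^{2*pi} h(θ) dθ = (1/(2*pi)) · (2*pi*(3 + 4*pi)) = 3 + 4*pi.
So the constant term a_0/2 = 3/2 + 2*pi.

3/2 + 2*pi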